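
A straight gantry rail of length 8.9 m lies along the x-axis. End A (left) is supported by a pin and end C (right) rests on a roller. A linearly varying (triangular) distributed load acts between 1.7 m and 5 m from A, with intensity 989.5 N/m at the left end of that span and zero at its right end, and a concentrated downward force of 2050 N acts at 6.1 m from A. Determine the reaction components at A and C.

Resultant of the triangular load: ½ × 989.5 × 3.3 = 1632.675 N, acting at 2.8 m from A (one-third of the span from the peak).
ΣM about A: C_y·8.9 − (½·989.5·3.3)·2.8 − 2050·6.1 = 0 → C_y = 17076.49/8.9 = 1918.71 ≈ 1919 N.
ΣF_y = 0: A_y + 1918.71 − ½·989.5·3.3 − 2050 = 0 → A_y = 1764 N.
ΣF_x = 0: no horizontal applied forces, so A_x = 0.

A_x = 0, A_y = 1764 N, C_y = 1919 N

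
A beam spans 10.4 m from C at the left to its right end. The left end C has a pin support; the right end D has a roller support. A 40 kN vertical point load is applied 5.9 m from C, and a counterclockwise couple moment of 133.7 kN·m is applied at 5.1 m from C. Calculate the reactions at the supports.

C_x = 0, C_y = 30.16 kN, D_y = 9.837 kN

Moments about C: D_y·10.4 − 40·5.9 + 133.7 = 0 → D_y = 102.3/10.4 = 9.83654 ≈ 9.837 kN.
ΣF_y = 0: C_y + 9.83654 − 40 = 0 → C_y = 30.16 kN.
ΣF_x = 0: no horizontal applied forces, so C_x = 0.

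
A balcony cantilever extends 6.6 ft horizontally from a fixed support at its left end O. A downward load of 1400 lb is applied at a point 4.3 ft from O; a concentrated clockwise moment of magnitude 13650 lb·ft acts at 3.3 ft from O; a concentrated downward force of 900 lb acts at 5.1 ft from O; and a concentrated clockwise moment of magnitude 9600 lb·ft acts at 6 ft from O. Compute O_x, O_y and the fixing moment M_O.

ΣF_x = 0: O_x = 0.
ΣF_y = 0: O_y − 1400 − 900 = 0 → O_y = 2300 lb.
ΣM about O: M_O − 1400·4.3 − 13650 − 900·5.1 − 9600 = 0 → M_O = 33860 lb·ft.

O_x = 0, O_y = 2300 lb, M_O = 33860 lb·ft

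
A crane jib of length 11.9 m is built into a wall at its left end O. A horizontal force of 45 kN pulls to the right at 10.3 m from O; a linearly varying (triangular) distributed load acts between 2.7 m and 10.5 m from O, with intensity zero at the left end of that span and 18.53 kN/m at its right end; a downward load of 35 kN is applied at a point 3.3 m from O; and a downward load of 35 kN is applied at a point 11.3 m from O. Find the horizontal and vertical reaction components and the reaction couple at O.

Resultant of the triangular load: ½ × 18.53 × 7.8 = 72.267 kN, acting at 7.9 m from O (one-third of the span from the peak).
ΣF_x = 0: O_x + 45 = 0 → O_x = -45.00 kN.
ΣF_y = 0: O_y − ½·18.53·7.8 − 35 − 35 = 0 → O_y = 142.3 kN.
ΣM about O: M_O − (½·18.53·7.8)·7.9 − 35·3.3 − 35·11.3 = 0 → M_O = 1082 kN·m.

O_x = -45.00 kN, O_y = 142.3 kN, M_O = 1082 kN·m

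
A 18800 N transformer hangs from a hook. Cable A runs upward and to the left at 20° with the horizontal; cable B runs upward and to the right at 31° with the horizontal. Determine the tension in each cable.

T_A = 20740 N, T_B = 22730 N

ΣF_x = 0: −T_A·cos20° + T_B·cos31° = 0 → T_B = 1.09628·T_A.
ΣF_y = 0: T_A·sin20° + T_B·sin31° = 18800.
Substitute: T_A·(0.34202 + 1.09628·0.515038) = 18800 → T_A = 20735.8 ≈ 20740 N.
Then T_B = 1.09628 × 20735.8 = 22730 N.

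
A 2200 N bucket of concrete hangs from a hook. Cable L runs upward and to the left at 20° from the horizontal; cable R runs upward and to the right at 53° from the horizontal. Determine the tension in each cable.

ΣF_x = 0: −T_L·cos20° + T_R·cos53° = 0 → T_R = 1.56143·T_L.
ΣF_y = 0: T_L·sin20° + T_R·sin53° = 2200.
Substitute: T_L·(0.34202 + 1.56143·0.798636) = 2200 → T_L = 1384.49 ≈ 1384 N.
Then T_R = 1.56143 × 1384.49 = 2162 N.

T_L = 1384 N, T_R = 2162 N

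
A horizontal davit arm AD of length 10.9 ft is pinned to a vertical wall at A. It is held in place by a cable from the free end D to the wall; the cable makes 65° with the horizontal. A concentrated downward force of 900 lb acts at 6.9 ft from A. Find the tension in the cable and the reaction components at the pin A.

ΣM about A: T·sin65°·10.9 − 900·6.9 = 0 → T = 6210/(10.9·0.906308) = 628.622 ≈ 628.6 lb.
ΣF_x = 0: A_x − T·cos65° = 0 → A_x = 628.622 × 0.422618 = 265.7 lb.
ΣF_y = 0: A_y + T·sin65° − 900 = 0 → A_y = 900 − 628.622 × 0.906308 = 330.3 lb.

T = 628.6 lb, A_x = 265.7 lb, A_y = 330.3 lb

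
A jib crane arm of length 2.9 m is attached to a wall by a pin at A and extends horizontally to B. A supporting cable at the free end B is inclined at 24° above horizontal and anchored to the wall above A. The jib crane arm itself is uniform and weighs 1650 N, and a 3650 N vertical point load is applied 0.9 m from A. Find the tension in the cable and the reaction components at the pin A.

ΣM about A: T·sin24°·2.9 − 1650·1.45 − 3650·0.9 = 0 → T = 5677.5/(2.9·0.406737) = 4813.33 ≈ 4813 N.
ΣF_x = 0: A_x − T·cos24° = 0 → A_x = 4813.33 × 0.913545 = 4397 N.
ΣF_y = 0: A_y + T·sin24° − 1650 − 3650 = 0 → A_y = 5300 − 4813.33 × 0.406737 = 3342 N.

T = 4813 N, A_x = 4397 N, A_y = 3342 N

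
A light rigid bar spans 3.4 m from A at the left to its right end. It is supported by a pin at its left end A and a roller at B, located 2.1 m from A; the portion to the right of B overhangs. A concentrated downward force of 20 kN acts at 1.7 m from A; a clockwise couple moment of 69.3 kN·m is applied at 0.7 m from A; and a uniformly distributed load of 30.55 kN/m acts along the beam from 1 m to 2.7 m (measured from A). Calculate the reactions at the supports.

Resultant of the distributed load: 30.55 × 1.7 = 51.935 kN at 1.85 m from A.
ΣM about A: B_y·2.1 − 20·1.7 − 69.3 − (30.55·1.7)·1.85 = 0 → B_y = 199.37975/2.1 = 94.9427 ≈ 94.94 kN.
ΣF_y = 0: A_y + 94.9427 − 20 − 30.55·1.7 = 0 → A_y = -23.01 kN.
ΣF_x = 0: no horizontal applied forces, so A_x = 0.

A_x = 0, A_y = -23.01 kN, B_y = 94.94 kN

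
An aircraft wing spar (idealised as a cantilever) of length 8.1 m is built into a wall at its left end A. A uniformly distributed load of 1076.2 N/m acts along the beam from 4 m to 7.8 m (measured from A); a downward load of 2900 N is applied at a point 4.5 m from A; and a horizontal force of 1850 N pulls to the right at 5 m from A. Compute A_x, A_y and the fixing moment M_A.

A_x = -1850 N, A_y = 6990 N, M_A = 37180 N·m

Resultant of the distributed load: 1076.2 × 3.8 = 4089.56 N at 5.9 m from A.
ΣF_x = 0: A_x + 1850 = 0 → A_x = -1850 N.
ΣF_y = 0: A_y − 1076.2·3.8 − 2900 = 0 → A_y = 6990 N.
ΣM about A: M_A − (1076.2·3.8)·5.9 − 2900·4.5 = 0 → M_A = 37180 N·m.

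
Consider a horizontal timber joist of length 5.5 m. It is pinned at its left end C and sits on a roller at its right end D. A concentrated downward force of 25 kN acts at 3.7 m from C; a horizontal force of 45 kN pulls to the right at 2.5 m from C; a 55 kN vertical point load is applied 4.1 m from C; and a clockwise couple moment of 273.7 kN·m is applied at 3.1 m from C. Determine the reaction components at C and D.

ΣM about C: D_y·5.5 − 25·3.7 − 55·4.1 − 273.7 = 0 → D_y = 591.7/5.5 = 107.582 ≈ 107.6 kN.
ΣF_y = 0: C_y + 107.582 − 25 − 55 = 0 → C_y = -27.58 kN.
ΣF_x = 0: C_x + 45 = 0 → C_x = -45.00 kN.

C_x = -45.00 kN, C_y = -27.58 kN, D_y = 107.6 kN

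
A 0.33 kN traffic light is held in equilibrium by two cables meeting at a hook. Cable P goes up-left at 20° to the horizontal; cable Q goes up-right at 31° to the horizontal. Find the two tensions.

ΣF_x = 0: −T_P·cos20° + T_Q·cos31° = 0 → T_Q = 1.09628·T_P.
ΣF_y = 0: T_P·sin20° + T_Q·sin31° = 0.33.
Substitute: T_P·(0.34202 + 1.09628·0.515038) = 0.33 → T_P = 0.363979 ≈ 0.3640 kN.
Then T_Q = 1.09628 × 0.363979 = 0.3990 kN.

T_P = 0.3640 kN, T_Q = 0.3990 kN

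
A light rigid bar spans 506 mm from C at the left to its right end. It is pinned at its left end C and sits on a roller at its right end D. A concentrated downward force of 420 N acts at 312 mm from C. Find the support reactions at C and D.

ΣM about C: D_y·506 − 420·312 = 0 → D_y = 131040/506 = 258.972 ≈ 259.0 N.
ΣF_y = 0: C_y + 258.972 − 420 = 0 → C_y = 161.0 N.
ΣF_x = 0: no horizontal applied forces, so C_x = 0.

C_x = 0, C_y = 161.0 N, D_y = 259.0 N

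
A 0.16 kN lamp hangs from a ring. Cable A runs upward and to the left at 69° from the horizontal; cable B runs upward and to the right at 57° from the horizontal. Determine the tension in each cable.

T_A = 0.1077 kN, T_B = 0.07087 kN

ΣF_x = 0: −T_A·cos69° + T_B·cos57° = 0 → T_B = 0.657992·T_A.
ΣF_y = 0: T_A·sin69° + T_B·sin57° = 0.16.
Substitute: T_A·(0.93358 + 0.657992·0.838671) = 0.16 → T_A = 0.107714 ≈ 0.1077 kN.
Then T_B = 0.657992 × 0.107714 = 0.07087 kN.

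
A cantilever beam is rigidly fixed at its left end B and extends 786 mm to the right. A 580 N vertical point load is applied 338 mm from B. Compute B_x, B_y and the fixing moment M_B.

B_x = 0, B_y = 580.0 N, M_B = 196000 N·mm

ΣF_x = 0: B_x = 0.
ΣF_y = 0: B_y − 580 = 0 → B_y = 580.0 N.
ΣM about B: M_B − 580·338 = 0 → M_B = 196000 N·mm.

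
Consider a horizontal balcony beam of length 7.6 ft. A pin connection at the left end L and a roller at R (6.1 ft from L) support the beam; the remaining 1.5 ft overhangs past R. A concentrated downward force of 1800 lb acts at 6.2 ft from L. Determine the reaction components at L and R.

L_x = 0, L_y = -29.51 lb, R_y = 1830 lb

ΣM about L: R_y·6.1 − 1800·6.2 = 0 → R_y = 11160/6.1 = 1829.51 ≈ 1830 lb.
ΣF_y = 0: L_y + 1829.51 − 1800 = 0 → L_y = -29.51 lb.
ΣF_x = 0: no horizontal applied forces, so L_x = 0.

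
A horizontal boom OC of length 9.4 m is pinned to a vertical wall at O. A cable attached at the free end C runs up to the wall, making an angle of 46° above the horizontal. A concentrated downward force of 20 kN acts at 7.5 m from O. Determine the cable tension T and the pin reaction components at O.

T = 22.18 kN, O_x = 15.41 kN, O_y = 4.043 kN

ΣM about O: T·sin46°·9.4 − 20·7.5 = 0 → T = 150/(9.4·0.71934) = 22.1835 ≈ 22.18 kN.
ΣF_x = 0: O_x − T·cos46° = 0 → O_x = 22.1835 × 0.694658 = 15.41 kN.
ΣF_y = 0: O_y + T·sin46° − 20 = 0 → O_y = 20 − 22.1835 × 0.71934 = 4.043 kN.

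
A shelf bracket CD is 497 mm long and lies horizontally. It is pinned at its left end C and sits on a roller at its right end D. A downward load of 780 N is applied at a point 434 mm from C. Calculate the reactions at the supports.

C_x = 0, C_y = 98.87 N, D_y = 681.1 N

ΣM about C: D_y·497 − 780·434 = 0 → D_y = 338520/497 = 681.127 ≈ 681.1 N.
ΣF_y = 0: C_y + 681.127 − 780 = 0 → C_y = 98.87 N.
ΣF_x = 0: no horizontal applied forces, so C_x = 0.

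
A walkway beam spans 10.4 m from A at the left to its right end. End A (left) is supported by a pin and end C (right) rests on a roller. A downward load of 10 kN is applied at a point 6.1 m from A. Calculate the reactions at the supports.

A_x = 0, A_y = 4.135 kN, C_y = 5.865 kN

Taking moments about A: C_y·10.4 − 10·6.1 = 0 → C_y = 61/10.4 = 5.86538 ≈ 5.865 kN.
ΣF_y = 0: A_y + 5.86538 − 10 = 0 → A_y = 4.135 kN.
ΣF_x = 0: no horizontal applied forces, so A_x = 0.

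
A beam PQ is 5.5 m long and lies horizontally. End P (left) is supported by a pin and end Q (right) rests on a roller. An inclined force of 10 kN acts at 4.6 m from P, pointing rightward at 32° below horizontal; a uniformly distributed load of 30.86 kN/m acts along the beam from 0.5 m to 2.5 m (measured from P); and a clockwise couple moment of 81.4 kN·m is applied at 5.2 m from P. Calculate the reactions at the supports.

Resultant of the distributed load: 30.86 × 2 = 61.72 kN at 1.5 m from P.
Taking moments about P: Q_y·5.5 − 10·sin32°·4.6 − (30.86·2)·1.5 − 81.4 = 0 → Q_y = 198.356/5.5 = 36.0647 ≈ 36.06 kN.
ΣF_y = 0: P_y + 36.0647 − 10·sin32° − 30.86·2 = 0 → P_y = 30.95 kN.
ΣF_x = 0: P_x + 10·cos32° = 0 → P_x = -8.480 kN.

P_x = -8.480 kN, P_y = 30.95 kN, Q_y = 36.06 kN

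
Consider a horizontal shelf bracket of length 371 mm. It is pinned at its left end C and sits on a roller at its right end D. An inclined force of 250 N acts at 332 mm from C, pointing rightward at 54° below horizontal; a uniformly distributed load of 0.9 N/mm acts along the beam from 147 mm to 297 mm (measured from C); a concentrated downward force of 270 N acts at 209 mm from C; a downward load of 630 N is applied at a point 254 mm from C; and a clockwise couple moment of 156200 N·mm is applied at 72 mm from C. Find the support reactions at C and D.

C_x = -146.9 N, C_y = -28.97 N, D_y = 1266 N

Resultant of the distributed load: 0.9 × 150 = 135 N at 222 mm from C.
Taking moments about C: D_y·371 − 250·sin54°·332 − (0.9·150)·222 − 270·209 − 630·254 − 156200 = 0 → D_y = 469768/371 = 1266.22 ≈ 1266 N.
ΣF_y = 0: C_y + 1266.22 − 250·sin54° − 0.9·150 − 270 − 630 = 0 → C_y = -28.97 N.
ΣF_x = 0: C_x + 250·cos54° = 0 → C_x = -146.9 N.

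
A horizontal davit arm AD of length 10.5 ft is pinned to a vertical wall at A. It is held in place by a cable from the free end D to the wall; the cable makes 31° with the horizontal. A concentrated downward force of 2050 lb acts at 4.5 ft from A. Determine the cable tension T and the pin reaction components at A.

ΣM about A: T·sin31°·10.5 − 2050·4.5 = 0 → T = 9225/(10.5·0.515038) = 1705.84 ≈ 1706 lb.
ΣF_x = 0: A_x − T·cos31° = 0 → A_x = 1705.84 × 0.857167 = 1462 lb.
ΣF_y = 0: A_y + T·sin31° − 2050 = 0 → A_y = 2050 − 1705.84 × 0.515038 = 1171 lb.

T = 1706 lb, A_x = 1462 lb, A_y = 1171 lb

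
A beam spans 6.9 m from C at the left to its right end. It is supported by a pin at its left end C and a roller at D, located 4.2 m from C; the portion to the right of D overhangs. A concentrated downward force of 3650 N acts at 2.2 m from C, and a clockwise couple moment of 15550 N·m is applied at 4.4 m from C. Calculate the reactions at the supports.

C_x = 0, C_y = -1964 N, D_y = 5614 N

Taking moments about C: D_y·4.2 − 3650·2.2 − 15550 = 0 → D_y = 23580/4.2 = 5614.29 ≈ 5614 N.
ΣF_y = 0: C_y + 5614.29 − 3650 = 0 → C_y = -1964 N.
ΣF_x = 0: no horizontal applied forces, so C_x = 0.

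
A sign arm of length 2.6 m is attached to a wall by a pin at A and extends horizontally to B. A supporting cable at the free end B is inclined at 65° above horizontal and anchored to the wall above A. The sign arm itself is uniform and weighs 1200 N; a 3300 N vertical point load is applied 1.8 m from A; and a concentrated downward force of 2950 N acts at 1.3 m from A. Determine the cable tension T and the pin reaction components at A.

T = 4810 N, A_x = 2033 N, A_y = 3090 N

ΣM about A: T·sin65°·2.6 − 1200·1.3 − 3300·1.8 − 2950·1.3 = 0 → T = 11335/(2.6·0.906308) = 4810.3 ≈ 4810 N.
ΣF_x = 0: A_x − T·cos65° = 0 → A_x = 4810.3 × 0.422618 = 2033 N.
ΣF_y = 0: A_y + T·sin65° − 1200 − 3300 − 2950 = 0 → A_y = 7450 − 4810.3 × 0.906308 = 3090 N.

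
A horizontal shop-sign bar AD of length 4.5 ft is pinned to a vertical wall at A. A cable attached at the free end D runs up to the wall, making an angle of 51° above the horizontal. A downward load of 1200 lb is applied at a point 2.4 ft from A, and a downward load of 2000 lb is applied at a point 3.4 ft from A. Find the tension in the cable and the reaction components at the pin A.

ΣM about A: T·sin51°·4.5 − 1200·2.4 − 2000·3.4 = 0 → T = 9680/(4.5·0.777146) = 2767.96 ≈ 2768 lb.
ΣF_x = 0: A_x − T·cos51° = 0 → A_x = 2767.96 × 0.62932 = 1742 lb.
ΣF_y = 0: A_y + T·sin51° − 1200 − 2000 = 0 → A_y = 3200 − 2767.96 × 0.777146 = 1049 lb.

T = 2768 lb, A_x = 1742 lb, A_y = 1049 lb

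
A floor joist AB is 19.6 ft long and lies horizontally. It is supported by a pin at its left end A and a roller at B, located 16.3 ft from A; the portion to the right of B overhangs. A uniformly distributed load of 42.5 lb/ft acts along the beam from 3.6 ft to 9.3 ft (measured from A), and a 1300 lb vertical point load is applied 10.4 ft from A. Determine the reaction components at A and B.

A_x = 0, A_y = 616.9 lb, B_y = 925.3 lb

Resultant of the distributed load: 42.5 × 5.7 = 242.25 lb at 6.45 ft from A.
ΣM about A: B_y·16.3 − (42.5·5.7)·6.45 − 1300·10.4 = 0 → B_y = 15082.5125/16.3 = 925.308 ≈ 925.3 lb.
ΣF_y = 0: A_y + 925.308 − 42.5·5.7 − 1300 = 0 → A_y = 616.9 lb.
ΣF_x = 0: no horizontal applied forces, so A_x = 0.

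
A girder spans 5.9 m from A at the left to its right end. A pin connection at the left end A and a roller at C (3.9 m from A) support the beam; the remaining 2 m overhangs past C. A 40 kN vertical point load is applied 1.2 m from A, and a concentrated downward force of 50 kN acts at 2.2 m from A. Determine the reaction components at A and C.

A_x = 0, A_y = 49.49 kN, C_y = 40.51 kN

Taking moments about A: C_y·3.9 − 40·1.2 − 50·2.2 = 0 → C_y = 158/3.9 = 40.5128 ≈ 40.51 kN.
ΣF_y = 0: A_y + 40.5128 − 40 − 50 = 0 → A_y = 49.49 kN.
ΣF_x = 0: no horizontal applied forces, so A_x = 0.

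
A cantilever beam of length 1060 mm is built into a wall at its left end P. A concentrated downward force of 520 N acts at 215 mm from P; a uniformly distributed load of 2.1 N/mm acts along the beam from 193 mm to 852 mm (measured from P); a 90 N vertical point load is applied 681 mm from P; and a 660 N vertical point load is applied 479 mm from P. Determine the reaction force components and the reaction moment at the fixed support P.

Resultant of the distributed load: 2.1 × 659 = 1383.9 N at 522.5 mm from P.
ΣF_x = 0: P_x = 0.
ΣF_y = 0: P_y − 520 − 2.1·659 − 90 − 660 = 0 → P_y = 2654 N.
ΣM about P: M_P − 520·215 − (2.1·659)·522.5 − 90·681 − 660·479 = 0 → M_P = 1212000 N·mm.

P_x = 0, P_y = 2654 N, M_P = 1212000 N·mm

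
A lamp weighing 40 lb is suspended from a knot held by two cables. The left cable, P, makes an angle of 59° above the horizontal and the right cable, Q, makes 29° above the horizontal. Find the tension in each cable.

T_P = 35.01 lb, T_Q = 20.61 lb

ΣF_x = 0: −T_P·cos59° + T_Q·cos29° = 0 → T_Q = 0.588871·T_P.
ΣF_y = 0: T_P·sin59° + T_Q·sin29° = 40.
Substitute: T_P·(0.857167 + 0.588871·0.48481) = 40 → T_P = 35.0061 ≈ 35.01 lb.
Then T_Q = 0.588871 × 35.0061 = 20.61 lb.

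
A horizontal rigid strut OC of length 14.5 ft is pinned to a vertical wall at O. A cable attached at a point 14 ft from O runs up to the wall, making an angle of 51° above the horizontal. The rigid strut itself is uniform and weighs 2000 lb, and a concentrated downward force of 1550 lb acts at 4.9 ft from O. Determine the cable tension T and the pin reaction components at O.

ΣM about O: T·sin51°·14 − 2000·7.25 − 1550·4.9 = 0 → T = 22095/(14·0.777146) = 2030.78 ≈ 2031 lb.
ΣF_x = 0: O_x − T·cos51° = 0 → O_x = 2030.78 × 0.62932 = 1278 lb.
ΣF_y = 0: O_y + T·sin51° − 2000 − 1550 = 0 → O_y = 3550 − 2030.78 × 0.777146 = 1972 lb.

T = 2031 lb, O_x = 1278 lb, O_y = 1972 lb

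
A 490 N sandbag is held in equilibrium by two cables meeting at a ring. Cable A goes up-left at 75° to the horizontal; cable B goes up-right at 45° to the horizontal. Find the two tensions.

T_A = 400.1 N, T_B = 146.4 N

ΣF_x = 0: −T_A·cos75° + T_B·cos45° = 0 → T_B = 0.366025·T_A.
ΣF_y = 0: T_A·sin75° + T_B·sin45° = 490.
Substitute: T_A·(0.965926 + 0.366025·0.707107) = 490 → T_A = 400.083 ≈ 400.1 N.
Then T_B = 0.366025 × 400.083 = 146.4 N.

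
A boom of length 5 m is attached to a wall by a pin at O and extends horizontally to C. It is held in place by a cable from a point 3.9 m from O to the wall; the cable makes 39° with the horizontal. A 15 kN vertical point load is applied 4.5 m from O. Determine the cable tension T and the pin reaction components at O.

ΣM about O: T·sin39°·3.9 − 15·4.5 = 0 → T = 67.5/(3.9·0.62932) = 27.5022 ≈ 27.50 kN.
ΣF_x = 0: O_x − T·cos39° = 0 → O_x = 27.5022 × 0.777146 = 21.37 kN.
ΣF_y = 0: O_y + T·sin39° − 15 = 0 → O_y = 15 − 27.5022 × 0.62932 = -2.308 kN.

T = 27.50 kN, O_x = 21.37 kN, O_y = -2.308 kN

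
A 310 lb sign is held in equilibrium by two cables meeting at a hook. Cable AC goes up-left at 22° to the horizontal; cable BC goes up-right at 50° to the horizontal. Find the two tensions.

ΣF_x = 0: −T_AC·cos22° + T_BC·cos50° = 0 → T_BC = 1.44244·T_AC.
ΣF_y = 0: T_AC·sin22° + T_BC·sin50° = 310.
Substitute: T_AC·(0.374607 + 1.44244·0.766044) = 310 → T_AC = 209.519 ≈ 209.5 lb.
Then T_BC = 1.44244 × 209.519 = 302.2 lb.

T_AC = 209.5 lb, T_BC = 302.2 lb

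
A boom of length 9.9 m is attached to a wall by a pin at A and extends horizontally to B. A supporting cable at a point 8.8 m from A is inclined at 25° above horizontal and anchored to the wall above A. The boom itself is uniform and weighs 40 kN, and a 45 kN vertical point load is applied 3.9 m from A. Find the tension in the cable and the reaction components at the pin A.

ΣM about A: T·sin25°·8.8 − 40·4.95 − 45·3.9 = 0 → T = 373.5/(8.8·0.422618) = 100.429 ≈ 100.4 kN.
ΣF_x = 0: A_x − T·cos25° = 0 → A_x = 100.429 × 0.906308 = 91.02 kN.
ΣF_y = 0: A_y + T·sin25° − 40 − 45 = 0 → A_y = 85 − 100.429 × 0.422618 = 42.56 kN.

T = 100.4 kN, A_x = 91.02 kN, A_y = 42.56 kN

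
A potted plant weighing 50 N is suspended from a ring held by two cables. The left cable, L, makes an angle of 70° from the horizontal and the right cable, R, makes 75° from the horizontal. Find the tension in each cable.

ΣF_x = 0: −T_L·cos70° + T_R·cos75° = 0 → T_R = 1.32146·T_L.
ΣF_y = 0: T_L·sin70° + T_R·sin75° = 50.
Substitute: T_L·(0.939693 + 1.32146·0.965926) = 50 → T_L = 22.5619 ≈ 22.56 N.
Then T_R = 1.32146 × 22.5619 = 29.81 N.

T_L = 22.56 N, T_R = 29.81 N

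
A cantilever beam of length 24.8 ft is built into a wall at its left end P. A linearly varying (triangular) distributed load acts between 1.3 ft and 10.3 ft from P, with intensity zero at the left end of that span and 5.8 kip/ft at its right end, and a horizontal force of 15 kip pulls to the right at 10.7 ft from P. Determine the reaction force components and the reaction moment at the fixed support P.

Resultant of the triangular load: ½ × 5.8 × 9 = 26.1 kip, acting at 7.3 ft from P (one-third of the span from the peak).
ΣF_x = 0: P_x + 15 = 0 → P_x = -15.00 kip.
ΣF_y = 0: P_y − ½·5.8·9 = 0 → P_y = 26.10 kip.
ΣM about P: M_P − (½·5.8·9)·7.3 = 0 → M_P = 190.5 kip·ft.

P_x = -15.00 kip, P_y = 26.10 kip, M_P = 190.5 kip·ft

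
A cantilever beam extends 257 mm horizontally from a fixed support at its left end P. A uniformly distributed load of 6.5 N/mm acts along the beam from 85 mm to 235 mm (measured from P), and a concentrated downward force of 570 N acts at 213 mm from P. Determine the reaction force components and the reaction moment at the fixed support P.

P_x = 0, P_y = 1545 N, M_P = 277400 N·mm

Resultant of the distributed load: 6.5 × 150 = 975 N at 160 mm from P.
ΣF_x = 0: P_x = 0.
ΣF_y = 0: P_y − 6.5·150 − 570 = 0 → P_y = 1545 N.
ΣM about P: M_P − (6.5·150)·160 − 570·213 = 0 → M_P = 277400 N·mm.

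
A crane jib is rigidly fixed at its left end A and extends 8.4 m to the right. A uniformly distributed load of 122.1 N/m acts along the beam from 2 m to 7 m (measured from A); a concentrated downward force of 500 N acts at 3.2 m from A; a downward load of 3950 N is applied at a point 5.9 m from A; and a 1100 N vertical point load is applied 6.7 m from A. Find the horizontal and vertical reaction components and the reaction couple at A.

Resultant of the distributed load: 122.1 × 5 = 610.5 N at 4.5 m from A.
ΣF_x = 0: A_x = 0.
ΣF_y = 0: A_y − 122.1·5 − 500 − 3950 − 1100 = 0 → A_y = 6160 N.
ΣM about A: M_A − (122.1·5)·4.5 − 500·3.2 − 3950·5.9 − 1100·6.7 = 0 → M_A = 35020 N·m.

A_x = 0, A_y = 6160 N, M_A = 35020 N·m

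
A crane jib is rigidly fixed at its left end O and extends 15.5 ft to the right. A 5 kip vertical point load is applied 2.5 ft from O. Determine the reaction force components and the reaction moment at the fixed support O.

O_x = 0, O_y = 5.000 kip, M_O = 12.50 kip·ft

ΣF_x = 0: O_x = 0.
ΣF_y = 0: O_y − 5 = 0 → O_y = 5.000 kip.
ΣM about O: M_O − 5·2.5 = 0 → M_O = 12.50 kip·ft.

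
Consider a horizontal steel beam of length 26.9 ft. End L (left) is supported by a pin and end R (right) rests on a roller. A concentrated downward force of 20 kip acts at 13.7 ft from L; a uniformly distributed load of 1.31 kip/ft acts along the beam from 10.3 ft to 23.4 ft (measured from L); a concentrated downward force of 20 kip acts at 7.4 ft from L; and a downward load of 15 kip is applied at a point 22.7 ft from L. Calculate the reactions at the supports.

L_x = 0, L_y = 33.07 kip, R_y = 39.10 kip

Resultant of the distributed load: 1.31 × 13.1 = 17.161 kip at 16.85 ft from L.
Taking moments about L: R_y·26.9 − 20·13.7 − (1.31·13.1)·16.85 − 20·7.4 − 15·22.7 = 0 → R_y = 1051.66285/26.9 = 39.0953 ≈ 39.10 kip.
ΣF_y = 0: L_y + 39.0953 − 20 − 1.31·13.1 − 20 − 15 = 0 → L_y = 33.07 kip.
ΣF_x = 0: no horizontal applied forces, so L_x = 0.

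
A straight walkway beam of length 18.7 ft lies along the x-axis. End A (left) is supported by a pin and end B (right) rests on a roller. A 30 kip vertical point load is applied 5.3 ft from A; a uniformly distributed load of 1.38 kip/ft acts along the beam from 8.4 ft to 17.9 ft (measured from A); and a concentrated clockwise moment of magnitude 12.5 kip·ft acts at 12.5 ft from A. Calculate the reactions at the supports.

A_x = 0, A_y = 24.72 kip, B_y = 18.39 kip

Resultant of the distributed load: 1.38 × 9.5 = 13.11 kip at 13.15 ft from A.
ΣM about A: B_y·18.7 − 30·5.3 − (1.38·9.5)·13.15 − 12.5 = 0 → B_y = 343.8965/18.7 = 18.3902 ≈ 18.39 kip.
ΣF_y = 0: A_y + 18.3902 − 30 − 1.38·9.5 = 0 → A_y = 24.72 kip.
ΣF_x = 0: no horizontal applied forces, so A_x = 0.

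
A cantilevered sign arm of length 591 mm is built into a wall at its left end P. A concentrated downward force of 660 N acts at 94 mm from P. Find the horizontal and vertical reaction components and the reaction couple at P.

P_x = 0, P_y = 660.0 N, M_P = 62040 N·mm

ΣF_x = 0: P_x = 0.
ΣF_y = 0: P_y − 660 = 0 → P_y = 660.0 N.
ΣM about P: M_P − 660·94 = 0 → M_P = 62040 N·mm.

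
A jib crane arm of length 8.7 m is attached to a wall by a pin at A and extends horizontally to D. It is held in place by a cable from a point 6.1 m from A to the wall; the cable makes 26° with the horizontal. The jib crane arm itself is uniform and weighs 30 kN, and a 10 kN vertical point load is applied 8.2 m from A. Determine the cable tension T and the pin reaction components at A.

T = 79.47 kN, A_x = 71.42 kN, A_y = 5.164 kN

ΣM about A: T·sin26°·6.1 − 30·4.35 − 10·8.2 = 0 → T = 212.5/(6.1·0.438371) = 79.4671 ≈ 79.47 kN.
ΣF_x = 0: A_x − T·cos26° = 0 → A_x = 79.4671 × 0.898794 = 71.42 kN.
ΣF_y = 0: A_y + T·sin26° − 30 − 10 = 0 → A_y = 40 − 79.4671 × 0.438371 = 5.164 kN.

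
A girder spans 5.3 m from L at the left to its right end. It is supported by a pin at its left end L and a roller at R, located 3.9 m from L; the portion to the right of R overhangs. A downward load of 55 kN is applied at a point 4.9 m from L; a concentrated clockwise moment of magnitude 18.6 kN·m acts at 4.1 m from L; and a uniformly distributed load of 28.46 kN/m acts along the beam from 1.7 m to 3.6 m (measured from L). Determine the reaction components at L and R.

L_x = 0, L_y = -1.540 kN, R_y = 110.6 kN

Resultant of the distributed load: 28.46 × 1.9 = 54.074 kN at 2.65 m from L.
ΣM about L: R_y·3.9 − 55·4.9 − 18.6 − (28.46·1.9)·2.65 = 0 → R_y = 431.3961/3.9 = 110.614 ≈ 110.6 kN.
ΣF_y = 0: L_y + 110.614 − 55 − 28.46·1.9 = 0 → L_y = -1.540 kN.
ΣF_x = 0: no horizontal applied forces, so L_x = 0.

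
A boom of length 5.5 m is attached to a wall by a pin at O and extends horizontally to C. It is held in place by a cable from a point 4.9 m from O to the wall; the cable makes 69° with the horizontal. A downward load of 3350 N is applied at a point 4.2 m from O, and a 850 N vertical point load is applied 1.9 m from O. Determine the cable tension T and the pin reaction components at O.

T = 3429 N, O_x = 1229 N, O_y = 999.0 N

ΣM about O: T·sin69°·4.9 − 3350·4.2 − 850·1.9 = 0 → T = 15685/(4.9·0.93358) = 3428.76 ≈ 3429 N.
ΣF_x = 0: O_x − T·cos69° = 0 → O_x = 3428.76 × 0.358368 = 1229 N.
ΣF_y = 0: O_y + T·sin69° − 3350 − 850 = 0 → O_y = 4200 − 3428.76 × 0.93358 = 999.0 N.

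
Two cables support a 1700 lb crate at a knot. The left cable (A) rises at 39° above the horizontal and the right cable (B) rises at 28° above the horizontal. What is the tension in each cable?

ΣF_x = 0: −T_A·cos39° + T_B·cos28° = 0 → T_B = 0.880172·T_A.
ΣF_y = 0: T_A·sin39° + T_B·sin28° = 1700.
Substitute: T_A·(0.62932 + 0.880172·0.469472) = 1700 → T_A = 1630.64 ≈ 1631 lb.
Then T_B = 0.880172 × 1630.64 = 1435 lb.

T_A = 1631 lb, T_B = 1435 lb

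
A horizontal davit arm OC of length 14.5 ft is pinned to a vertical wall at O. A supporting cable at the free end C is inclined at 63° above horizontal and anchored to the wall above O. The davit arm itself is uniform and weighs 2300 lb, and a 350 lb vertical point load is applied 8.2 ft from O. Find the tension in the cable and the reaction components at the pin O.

ΣM about O: T·sin63°·14.5 − 2300·7.25 − 350·8.2 = 0 → T = 19545/(14.5·0.891007) = 1512.82 ≈ 1513 lb.
ΣF_x = 0: O_x − T·cos63° = 0 → O_x = 1512.82 × 0.45399 = 686.8 lb.
ΣF_y = 0: O_y + T·sin63° − 2300 − 350 = 0 → O_y = 2650 − 1512.82 × 0.891007 = 1302 lb.

T = 1513 lb, O_x = 686.8 lb, O_y = 1302 lb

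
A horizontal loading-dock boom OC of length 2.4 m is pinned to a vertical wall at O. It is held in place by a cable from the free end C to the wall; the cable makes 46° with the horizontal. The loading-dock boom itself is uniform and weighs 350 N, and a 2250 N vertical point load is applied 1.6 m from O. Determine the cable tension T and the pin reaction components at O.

ΣM about O: T·sin46°·2.4 − 350·1.2 − 2250·1.6 = 0 → T = 4020/(2.4·0.71934) = 2328.52 ≈ 2329 N.
ΣF_x = 0: O_x − T·cos46° = 0 → O_x = 2328.52 × 0.694658 = 1618 N.
ΣF_y = 0: O_y + T·sin46° − 350 − 2250 = 0 → O_y = 2600 − 2328.52 × 0.71934 = 925.0 N.

T = 2329 N, O_x = 1618 N, O_y = 925.0 N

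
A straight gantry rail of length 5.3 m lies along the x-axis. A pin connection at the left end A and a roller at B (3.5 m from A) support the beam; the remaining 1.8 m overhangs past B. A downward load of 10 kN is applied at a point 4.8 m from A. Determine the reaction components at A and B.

A_x = 0, A_y = -3.714 kN, B_y = 13.71 kN

ΣM about A: B_y·3.5 − 10·4.8 = 0 → B_y = 48/3.5 = 13.7143 ≈ 13.71 kN.
ΣF_y = 0: A_y + 13.7143 − 10 = 0 → A_y = -3.714 kN.
ΣF_x = 0: no horizontal applied forces, so A_x = 0.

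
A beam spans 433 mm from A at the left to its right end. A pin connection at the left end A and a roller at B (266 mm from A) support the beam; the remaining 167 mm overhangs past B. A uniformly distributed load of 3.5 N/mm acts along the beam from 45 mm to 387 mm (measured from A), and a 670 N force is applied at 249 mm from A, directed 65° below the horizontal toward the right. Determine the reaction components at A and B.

Resultant of the distributed load: 3.5 × 342 = 1197 N at 216 mm from A.
ΣM about A: B_y·266 − (3.5·342)·216 − 670·sin65°·249 = 0 → B_y = 409751/266 = 1540.42 ≈ 1540 N.
ΣF_y = 0: A_y + 1540.42 − 3.5·342 − 670·sin65° = 0 → A_y = 263.8 N.
ΣF_x = 0: A_x + 670·cos65° = 0 → A_x = -283.2 N.

A_x = -283.2 N, A_y = 263.8 N, B_y = 1540 N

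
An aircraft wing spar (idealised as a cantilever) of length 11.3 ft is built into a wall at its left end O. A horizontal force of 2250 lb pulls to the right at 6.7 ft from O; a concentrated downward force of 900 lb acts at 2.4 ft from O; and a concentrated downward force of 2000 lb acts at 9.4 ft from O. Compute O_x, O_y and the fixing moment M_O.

O_x = -2250 lb, O_y = 2900 lb, M_O = 20960 lb·ft

ΣF_x = 0: O_x + 2250 = 0 → O_x = -2250 lb.
ΣF_y = 0: O_y − 900 − 2000 = 0 → O_y = 2900 lb.
ΣM about O: M_O − 900·2.4 − 2000·9.4 = 0 → M_O = 20960 lb·ft.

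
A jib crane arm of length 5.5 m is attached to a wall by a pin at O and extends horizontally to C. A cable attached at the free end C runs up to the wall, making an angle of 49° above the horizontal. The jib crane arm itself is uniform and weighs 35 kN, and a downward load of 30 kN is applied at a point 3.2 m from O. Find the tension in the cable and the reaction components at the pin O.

ΣM about O: T·sin49°·5.5 − 35·2.75 − 30·3.2 = 0 → T = 192.25/(5.5·0.75471) = 46.3152 ≈ 46.32 kN.
ΣF_x = 0: O_x − T·cos49° = 0 → O_x = 46.3152 × 0.656059 = 30.39 kN.
ΣF_y = 0: O_y + T·sin49° − 35 − 30 = 0 → O_y = 65 − 46.3152 × 0.75471 = 30.05 kN.

T = 46.32 kN, O_x = 30.39 kN, O_y = 30.05 kN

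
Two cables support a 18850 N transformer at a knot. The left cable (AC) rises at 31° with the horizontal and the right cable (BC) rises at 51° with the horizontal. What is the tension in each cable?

ΣF_x = 0: −T_AC·cos31° + T_BC·cos51° = 0 → T_BC = 1.36205·T_AC.
ΣF_y = 0: T_AC·sin31° + T_BC·sin51° = 18850.
Substitute: T_AC·(0.515038 + 1.36205·0.777146) = 18850 → T_AC = 11979.3 ≈ 11980 N.
Then T_BC = 1.36205 × 11979.3 = 16320 N.

T_AC = 11980 N, T_BC = 16320 N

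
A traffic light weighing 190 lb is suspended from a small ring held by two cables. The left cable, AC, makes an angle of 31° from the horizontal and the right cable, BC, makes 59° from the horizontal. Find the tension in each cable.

ΣF_x = 0: −T_AC·cos31° + T_BC·cos59° = 0 → T_BC = 1.66428·T_AC.
ΣF_y = 0: T_AC·sin31° + T_BC·sin59° = 190.
Substitute: T_AC·(0.515038 + 1.66428·0.857167) = 190 → T_AC = 97.8572 ≈ 97.86 lb.
Then T_BC = 1.66428 × 97.8572 = 162.9 lb.

T_AC = 97.86 lb, T_BC = 162.9 lb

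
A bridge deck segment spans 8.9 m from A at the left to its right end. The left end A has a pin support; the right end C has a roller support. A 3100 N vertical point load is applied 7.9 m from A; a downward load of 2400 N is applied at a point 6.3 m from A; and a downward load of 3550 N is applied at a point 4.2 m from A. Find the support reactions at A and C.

Moments about A: C_y·8.9 − 3100·7.9 − 2400·6.3 − 3550·4.2 = 0 → C_y = 54520/8.9 = 6125.84 ≈ 6126 N.
ΣF_y = 0: A_y + 6125.84 − 3100 − 2400 − 3550 = 0 → A_y = 2924 N.
ΣF_x = 0: no horizontal applied forces, so A_x = 0.

A_x = 0, A_y = 2924 N, C_y = 6126 N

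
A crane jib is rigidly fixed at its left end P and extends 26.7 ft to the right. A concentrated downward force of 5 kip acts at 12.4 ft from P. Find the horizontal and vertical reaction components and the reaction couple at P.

ΣF_x = 0: P_x = 0.
ΣF_y = 0: P_y − 5 = 0 → P_y = 5.000 kip.
ΣM about P: M_P − 5·12.4 = 0 → M_P = 62.00 kip·ft.

P_x = 0, P_y = 5.000 kip, M_P = 62.00 kip·ft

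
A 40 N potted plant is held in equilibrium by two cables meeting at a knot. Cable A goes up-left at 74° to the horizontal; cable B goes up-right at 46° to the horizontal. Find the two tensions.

ΣF_x = 0: −T_A·cos74° + T_B·cos46° = 0 → T_B = 0.396796·T_A.
ΣF_y = 0: T_A·sin74° + T_B·sin46° = 40.
Substitute: T_A·(0.961262 + 0.396796·0.71934) = 40 → T_A = 32.0849 ≈ 32.08 N.
Then T_B = 0.396796 × 32.0849 = 12.73 N.

T_A = 32.08 N, T_B = 12.73 N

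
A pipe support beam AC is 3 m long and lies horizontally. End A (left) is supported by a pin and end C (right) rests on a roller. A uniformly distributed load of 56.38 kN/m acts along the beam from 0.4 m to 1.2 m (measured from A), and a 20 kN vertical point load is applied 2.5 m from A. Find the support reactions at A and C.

A_x = 0, A_y = 36.41 kN, C_y = 28.69 kN

Resultant of the distributed load: 56.38 × 0.8 = 45.104 kN at 0.8 m from A.
ΣM about A: C_y·3 − (56.38·0.8)·0.8 − 20·2.5 = 0 → C_y = 86.0832/3 = 28.6944 ≈ 28.69 kN.
ΣF_y = 0: A_y + 28.6944 − 56.38·0.8 − 20 = 0 → A_y = 36.41 kN.
ΣF_x = 0: no horizontal applied forces, so A_x = 0.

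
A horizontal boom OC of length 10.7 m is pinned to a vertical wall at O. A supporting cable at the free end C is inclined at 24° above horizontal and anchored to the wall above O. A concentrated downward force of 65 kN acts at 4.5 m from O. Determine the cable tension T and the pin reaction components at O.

ΣM about O: T·sin24°·10.7 − 65·4.5 = 0 → T = 292.5/(10.7·0.406737) = 67.2092 ≈ 67.21 kN.
ΣF_x = 0: O_x − T·cos24° = 0 → O_x = 67.2092 × 0.913545 = 61.40 kN.
ΣF_y = 0: O_y + T·sin24° − 65 = 0 → O_y = 65 − 67.2092 × 0.406737 = 37.66 kN.

T = 67.21 kN, O_x = 61.40 kN, O_y = 37.66 kN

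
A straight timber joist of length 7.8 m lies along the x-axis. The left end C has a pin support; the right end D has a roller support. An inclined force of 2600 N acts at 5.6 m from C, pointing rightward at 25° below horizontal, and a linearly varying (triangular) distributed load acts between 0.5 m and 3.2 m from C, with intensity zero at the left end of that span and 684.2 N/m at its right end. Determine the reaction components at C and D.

C_x = -2356 N, C_y = 961.2 N, D_y = 1061 N

Resultant of the triangular load: ½ × 684.2 × 2.7 = 923.67 N, acting at 2.3 m from C (one-third of the span from the peak).
Moments about C: D_y·7.8 − 2600·sin25°·5.6 − (½·684.2·2.7)·2.3 = 0 → D_y = 8277.76/7.8 = 1061.25 ≈ 1061 N.
ΣF_y = 0: C_y + 1061.25 − 2600·sin25° − ½·684.2·2.7 = 0 → C_y = 961.2 N.
ΣF_x = 0: C_x + 2600·cos25° = 0 → C_x = -2356 N.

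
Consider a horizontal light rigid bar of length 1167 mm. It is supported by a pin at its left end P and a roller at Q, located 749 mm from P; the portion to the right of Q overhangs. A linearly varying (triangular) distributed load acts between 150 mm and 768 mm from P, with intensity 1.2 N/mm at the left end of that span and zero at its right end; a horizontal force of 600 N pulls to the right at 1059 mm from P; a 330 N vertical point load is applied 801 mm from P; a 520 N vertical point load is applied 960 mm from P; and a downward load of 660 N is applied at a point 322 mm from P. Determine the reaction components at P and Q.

Resultant of the triangular load: ½ × 1.2 × 618 = 370.8 N, acting at 356 mm from P (one-third of the span from the peak).
Moments about P: Q_y·749 − (½·1.2·618)·356 − 330·801 − 520·960 − 660·322 = 0 → Q_y = 1108054.8/749 = 1479.38 ≈ 1479 N.
ΣF_y = 0: P_y + 1479.38 − ½·1.2·618 − 330 − 520 − 660 = 0 → P_y = 401.4 N.
ΣF_x = 0: P_x + 600 = 0 → P_x = -600.0 N.

P_x = -600.0 N, P_y = 401.4 N, Q_y = 1479 N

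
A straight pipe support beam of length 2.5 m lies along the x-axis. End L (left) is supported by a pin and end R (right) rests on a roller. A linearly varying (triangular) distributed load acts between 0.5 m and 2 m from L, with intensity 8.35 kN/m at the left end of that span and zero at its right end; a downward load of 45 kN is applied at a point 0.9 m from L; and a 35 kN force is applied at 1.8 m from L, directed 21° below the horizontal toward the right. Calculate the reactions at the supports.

L_x = -32.68 kN, L_y = 36.07 kN, R_y = 27.74 kN

Resultant of the triangular load: ½ × 8.35 × 1.5 = 6.2625 kN, acting at 1 m from L (one-third of the span from the peak).
Moments about L: R_y·2.5 − (½·8.35·1.5)·1 − 45·0.9 − 35·sin21°·1.8 = 0 → R_y = 69.3397/2.5 = 27.7359 ≈ 27.74 kN.
ΣF_y = 0: L_y + 27.7359 − ½·8.35·1.5 − 45 − 35·sin21° = 0 → L_y = 36.07 kN.
ΣF_x = 0: L_x + 35·cos21° = 0 → L_x = -32.68 kN.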